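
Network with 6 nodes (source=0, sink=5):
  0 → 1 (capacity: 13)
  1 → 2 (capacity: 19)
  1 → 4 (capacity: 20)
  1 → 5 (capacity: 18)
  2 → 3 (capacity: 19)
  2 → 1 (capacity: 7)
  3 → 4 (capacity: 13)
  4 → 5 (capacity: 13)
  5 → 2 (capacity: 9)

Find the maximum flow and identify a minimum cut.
Max flow = 13, Min cut edges: (0,1)

Maximum flow: 13
Minimum cut: (0,1)
Partition: S = [0], T = [1, 2, 3, 4, 5]

Max-flow min-cut theorem verified: both equal 13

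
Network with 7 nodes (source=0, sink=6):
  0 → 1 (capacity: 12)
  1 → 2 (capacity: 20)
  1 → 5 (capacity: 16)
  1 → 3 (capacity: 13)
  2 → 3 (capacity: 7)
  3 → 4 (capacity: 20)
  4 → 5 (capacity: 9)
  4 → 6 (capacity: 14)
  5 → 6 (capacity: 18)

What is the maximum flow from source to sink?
Maximum flow = 12

Max flow: 12

Flow assignment:
  0 → 1: 12/12
  1 → 5: 12/16
  5 → 6: 12/18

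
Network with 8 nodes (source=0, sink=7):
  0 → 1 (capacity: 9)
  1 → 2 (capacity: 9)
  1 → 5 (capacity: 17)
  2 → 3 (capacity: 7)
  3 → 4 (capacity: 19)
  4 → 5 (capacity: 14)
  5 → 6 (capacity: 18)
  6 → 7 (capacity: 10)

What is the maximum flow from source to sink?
Maximum flow = 9

Max flow: 9

Flow assignment:
  0 → 1: 9/9
  1 → 5: 9/17
  5 → 6: 9/18
  6 → 7: 9/10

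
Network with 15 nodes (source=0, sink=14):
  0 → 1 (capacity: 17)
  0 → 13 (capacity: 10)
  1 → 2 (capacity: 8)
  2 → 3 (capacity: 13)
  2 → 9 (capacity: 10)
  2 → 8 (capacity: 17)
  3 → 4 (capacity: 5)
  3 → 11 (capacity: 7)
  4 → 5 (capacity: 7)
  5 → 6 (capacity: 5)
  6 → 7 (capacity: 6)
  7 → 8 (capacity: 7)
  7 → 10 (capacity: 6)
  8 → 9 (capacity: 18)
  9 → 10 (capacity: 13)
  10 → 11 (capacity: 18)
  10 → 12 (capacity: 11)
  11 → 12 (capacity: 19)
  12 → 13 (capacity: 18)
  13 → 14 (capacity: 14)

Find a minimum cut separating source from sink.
Min cut value = 14, edges: (13,14)

Min cut value: 14
Partition: S = [0, 1, 2, 3, 4, 5, 6, 7, 8, 9, 10, 11, 12, 13], T = [14]
Cut edges: (13,14)

By max-flow min-cut theorem, max flow = min cut = 14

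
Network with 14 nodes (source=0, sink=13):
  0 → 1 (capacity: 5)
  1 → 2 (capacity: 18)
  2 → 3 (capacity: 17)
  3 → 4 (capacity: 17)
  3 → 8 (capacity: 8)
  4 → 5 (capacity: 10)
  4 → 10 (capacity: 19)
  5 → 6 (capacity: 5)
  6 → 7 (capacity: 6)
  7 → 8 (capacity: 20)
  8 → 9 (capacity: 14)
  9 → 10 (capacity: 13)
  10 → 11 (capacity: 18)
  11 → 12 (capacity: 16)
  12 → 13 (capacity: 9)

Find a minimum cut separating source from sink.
Min cut value = 5, edges: (0,1)

Min cut value: 5
Partition: S = [0], T = [1, 2, 3, 4, 5, 6, 7, 8, 9, 10, 11, 12, 13]
Cut edges: (0,1)

By max-flow min-cut theorem, max flow = min cut = 5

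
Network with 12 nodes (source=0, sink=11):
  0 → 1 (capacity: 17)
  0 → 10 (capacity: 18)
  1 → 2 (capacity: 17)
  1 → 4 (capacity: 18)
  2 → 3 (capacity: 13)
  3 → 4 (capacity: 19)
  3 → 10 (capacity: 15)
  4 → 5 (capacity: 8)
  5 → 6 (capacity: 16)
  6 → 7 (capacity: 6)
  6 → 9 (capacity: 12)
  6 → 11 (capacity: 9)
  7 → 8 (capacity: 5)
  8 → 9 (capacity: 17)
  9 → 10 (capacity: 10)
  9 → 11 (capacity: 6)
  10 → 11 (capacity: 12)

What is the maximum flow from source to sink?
Maximum flow = 20

Max flow: 20

Flow assignment:
  0 → 1: 13/17
  0 → 10: 7/18
  1 → 2: 13/17
  2 → 3: 13/13
  3 → 4: 8/19
  3 → 10: 5/15
  4 → 5: 8/8
  5 → 6: 8/16
  6 → 11: 8/9
  10 → 11: 12/12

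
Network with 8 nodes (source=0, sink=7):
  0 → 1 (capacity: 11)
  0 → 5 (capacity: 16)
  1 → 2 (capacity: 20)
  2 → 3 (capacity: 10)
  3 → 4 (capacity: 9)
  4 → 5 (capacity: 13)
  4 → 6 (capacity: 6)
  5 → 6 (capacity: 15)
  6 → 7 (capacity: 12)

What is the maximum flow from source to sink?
Maximum flow = 12

Max flow: 12

Flow assignment:
  0 → 1: 9/11
  0 → 5: 3/16
  1 → 2: 9/20
  2 → 3: 9/10
  3 → 4: 9/9
  4 → 5: 3/13
  4 → 6: 6/6
  5 → 6: 6/15
  6 → 7: 12/12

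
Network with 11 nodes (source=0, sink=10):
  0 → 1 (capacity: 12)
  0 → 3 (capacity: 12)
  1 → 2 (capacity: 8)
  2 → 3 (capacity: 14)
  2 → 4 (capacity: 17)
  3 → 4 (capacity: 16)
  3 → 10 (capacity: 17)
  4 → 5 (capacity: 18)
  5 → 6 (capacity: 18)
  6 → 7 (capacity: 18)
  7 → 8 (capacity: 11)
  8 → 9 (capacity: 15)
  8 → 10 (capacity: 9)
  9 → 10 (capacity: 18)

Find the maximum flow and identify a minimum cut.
Max flow = 20, Min cut edges: (0,3), (1,2)

Maximum flow: 20
Minimum cut: (0,3), (1,2)
Partition: S = [0, 1], T = [2, 3, 4, 5, 6, 7, 8, 9, 10]

Max-flow min-cut theorem verified: both equal 20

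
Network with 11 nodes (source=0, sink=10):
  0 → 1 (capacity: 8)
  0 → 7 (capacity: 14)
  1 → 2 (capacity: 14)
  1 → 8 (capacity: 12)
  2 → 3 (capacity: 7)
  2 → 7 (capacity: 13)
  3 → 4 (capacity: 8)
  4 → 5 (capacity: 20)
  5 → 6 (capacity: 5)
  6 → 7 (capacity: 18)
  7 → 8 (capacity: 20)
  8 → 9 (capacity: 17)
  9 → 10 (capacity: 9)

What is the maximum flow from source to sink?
Maximum flow = 9

Max flow: 9

Flow assignment:
  0 → 7: 9/14
  7 → 8: 9/20
  8 → 9: 9/17
  9 → 10: 9/9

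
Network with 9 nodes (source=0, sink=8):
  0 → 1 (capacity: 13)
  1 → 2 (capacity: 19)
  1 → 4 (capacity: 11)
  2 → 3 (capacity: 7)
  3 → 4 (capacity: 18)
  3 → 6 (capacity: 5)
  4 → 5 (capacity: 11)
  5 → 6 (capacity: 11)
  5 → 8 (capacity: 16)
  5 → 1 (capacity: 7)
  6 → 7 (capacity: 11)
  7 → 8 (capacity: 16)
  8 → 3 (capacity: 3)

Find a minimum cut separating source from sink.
Min cut value = 13, edges: (0,1)

Min cut value: 13
Partition: S = [0], T = [1, 2, 3, 4, 5, 6, 7, 8]
Cut edges: (0,1)

By max-flow min-cut theorem, max flow = min cut = 13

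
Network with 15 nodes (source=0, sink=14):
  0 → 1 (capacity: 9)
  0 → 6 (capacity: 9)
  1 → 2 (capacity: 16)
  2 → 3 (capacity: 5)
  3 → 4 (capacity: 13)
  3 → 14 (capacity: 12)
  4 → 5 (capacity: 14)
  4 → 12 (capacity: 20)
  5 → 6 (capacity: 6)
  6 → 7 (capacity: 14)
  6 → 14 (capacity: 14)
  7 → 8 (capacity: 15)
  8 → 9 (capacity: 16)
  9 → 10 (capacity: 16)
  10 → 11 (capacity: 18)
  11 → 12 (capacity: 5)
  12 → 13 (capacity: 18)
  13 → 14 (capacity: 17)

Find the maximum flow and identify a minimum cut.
Max flow = 14, Min cut edges: (0,6), (2,3)

Maximum flow: 14
Minimum cut: (0,6), (2,3)
Partition: S = [0, 1, 2], T = [3, 4, 5, 6, 7, 8, 9, 10, 11, 12, 13, 14]

Max-flow min-cut theorem verified: both equal 14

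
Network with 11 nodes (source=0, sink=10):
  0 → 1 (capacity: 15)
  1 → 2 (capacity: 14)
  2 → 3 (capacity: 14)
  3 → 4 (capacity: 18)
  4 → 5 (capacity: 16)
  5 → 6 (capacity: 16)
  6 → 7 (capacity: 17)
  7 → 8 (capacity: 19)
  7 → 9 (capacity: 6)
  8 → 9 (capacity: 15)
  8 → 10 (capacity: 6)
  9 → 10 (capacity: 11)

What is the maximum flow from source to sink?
Maximum flow = 14

Max flow: 14

Flow assignment:
  0 → 1: 14/15
  1 → 2: 14/14
  2 → 3: 14/14
  3 → 4: 14/18
  4 → 5: 14/16
  5 → 6: 14/16
  6 → 7: 14/17
  7 → 8: 14/19
  8 → 9: 8/15
  8 → 10: 6/6
  9 → 10: 8/11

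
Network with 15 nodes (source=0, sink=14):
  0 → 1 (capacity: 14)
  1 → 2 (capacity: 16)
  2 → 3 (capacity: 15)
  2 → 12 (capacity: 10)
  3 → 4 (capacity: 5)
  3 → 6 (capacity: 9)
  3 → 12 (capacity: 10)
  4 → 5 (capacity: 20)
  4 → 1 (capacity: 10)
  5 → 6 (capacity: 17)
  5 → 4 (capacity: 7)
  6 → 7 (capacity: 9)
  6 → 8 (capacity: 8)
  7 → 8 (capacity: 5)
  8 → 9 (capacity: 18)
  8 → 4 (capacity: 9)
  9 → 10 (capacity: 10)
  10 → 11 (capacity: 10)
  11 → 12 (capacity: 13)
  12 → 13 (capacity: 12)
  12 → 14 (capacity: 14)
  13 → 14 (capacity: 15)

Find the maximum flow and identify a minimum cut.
Max flow = 14, Min cut edges: (0,1)

Maximum flow: 14
Minimum cut: (0,1)
Partition: S = [0], T = [1, 2, 3, 4, 5, 6, 7, 8, 9, 10, 11, 12, 13, 14]

Max-flow min-cut theorem verified: both equal 14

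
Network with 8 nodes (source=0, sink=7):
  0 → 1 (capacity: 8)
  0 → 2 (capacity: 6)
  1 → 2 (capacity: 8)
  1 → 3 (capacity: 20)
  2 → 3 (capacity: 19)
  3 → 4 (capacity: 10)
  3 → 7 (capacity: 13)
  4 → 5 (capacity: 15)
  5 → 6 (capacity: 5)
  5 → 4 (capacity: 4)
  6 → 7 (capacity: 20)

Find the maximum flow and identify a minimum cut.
Max flow = 14, Min cut edges: (0,1), (0,2)

Maximum flow: 14
Minimum cut: (0,1), (0,2)
Partition: S = [0], T = [1, 2, 3, 4, 5, 6, 7]

Max-flow min-cut theorem verified: both equal 14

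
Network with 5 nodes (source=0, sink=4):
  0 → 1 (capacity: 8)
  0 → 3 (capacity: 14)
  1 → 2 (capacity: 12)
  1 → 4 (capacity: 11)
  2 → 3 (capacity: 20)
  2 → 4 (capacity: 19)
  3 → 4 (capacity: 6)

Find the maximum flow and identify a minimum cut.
Max flow = 14, Min cut edges: (0,1), (3,4)

Maximum flow: 14
Minimum cut: (0,1), (3,4)
Partition: S = [0, 3], T = [1, 2, 4]

Max-flow min-cut theorem verified: both equal 14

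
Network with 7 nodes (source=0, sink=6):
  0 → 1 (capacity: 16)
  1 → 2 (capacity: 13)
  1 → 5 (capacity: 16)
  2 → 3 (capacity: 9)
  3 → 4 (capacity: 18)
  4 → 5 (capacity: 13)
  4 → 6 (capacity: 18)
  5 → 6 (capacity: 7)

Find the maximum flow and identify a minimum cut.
Max flow = 16, Min cut edges: (2,3), (5,6)

Maximum flow: 16
Minimum cut: (2,3), (5,6)
Partition: S = [0, 1, 2, 5], T = [3, 4, 6]

Max-flow min-cut theorem verified: both equal 16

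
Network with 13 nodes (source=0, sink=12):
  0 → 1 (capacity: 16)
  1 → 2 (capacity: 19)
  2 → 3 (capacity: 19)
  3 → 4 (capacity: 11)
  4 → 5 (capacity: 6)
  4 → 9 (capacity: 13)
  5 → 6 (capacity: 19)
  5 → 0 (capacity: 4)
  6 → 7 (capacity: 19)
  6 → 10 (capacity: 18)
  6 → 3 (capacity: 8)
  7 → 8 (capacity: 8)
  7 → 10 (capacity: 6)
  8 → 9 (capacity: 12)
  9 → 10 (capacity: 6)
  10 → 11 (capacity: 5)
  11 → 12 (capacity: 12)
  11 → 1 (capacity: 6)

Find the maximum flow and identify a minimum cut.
Max flow = 5, Min cut edges: (10,11)

Maximum flow: 5
Minimum cut: (10,11)
Partition: S = [0, 1, 2, 3, 4, 5, 6, 7, 8, 9, 10], T = [11, 12]

Max-flow min-cut theorem verified: both equal 5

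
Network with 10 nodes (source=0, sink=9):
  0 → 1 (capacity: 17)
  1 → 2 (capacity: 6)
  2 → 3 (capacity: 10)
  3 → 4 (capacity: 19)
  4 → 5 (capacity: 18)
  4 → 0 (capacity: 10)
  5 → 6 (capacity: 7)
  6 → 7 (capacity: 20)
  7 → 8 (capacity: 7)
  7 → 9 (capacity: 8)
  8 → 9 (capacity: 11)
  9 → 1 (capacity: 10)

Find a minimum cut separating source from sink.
Min cut value = 6, edges: (1,2)

Min cut value: 6
Partition: S = [0, 1], T = [2, 3, 4, 5, 6, 7, 8, 9]
Cut edges: (1,2)

By max-flow min-cut theorem, max flow = min cut = 6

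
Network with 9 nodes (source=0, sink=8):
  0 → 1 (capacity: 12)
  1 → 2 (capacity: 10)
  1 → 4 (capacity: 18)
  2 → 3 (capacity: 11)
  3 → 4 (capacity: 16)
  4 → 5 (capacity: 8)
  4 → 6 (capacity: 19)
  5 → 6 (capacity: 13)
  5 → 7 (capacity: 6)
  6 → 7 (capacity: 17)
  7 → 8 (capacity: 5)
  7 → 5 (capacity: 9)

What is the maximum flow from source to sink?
Maximum flow = 5

Max flow: 5

Flow assignment:
  0 → 1: 5/12
  1 → 4: 5/18
  4 → 5: 5/8
  5 → 7: 5/6
  7 → 8: 5/5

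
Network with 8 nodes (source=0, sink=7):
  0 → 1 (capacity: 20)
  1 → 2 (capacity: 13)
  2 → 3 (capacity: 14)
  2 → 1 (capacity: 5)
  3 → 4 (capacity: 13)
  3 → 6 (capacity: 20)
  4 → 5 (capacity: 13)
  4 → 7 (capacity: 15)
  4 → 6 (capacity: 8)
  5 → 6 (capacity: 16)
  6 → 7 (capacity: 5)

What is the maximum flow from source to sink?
Maximum flow = 13

Max flow: 13

Flow assignment:
  0 → 1: 13/20
  1 → 2: 13/13
  2 → 3: 13/14
  3 → 4: 13/13
  4 → 7: 13/15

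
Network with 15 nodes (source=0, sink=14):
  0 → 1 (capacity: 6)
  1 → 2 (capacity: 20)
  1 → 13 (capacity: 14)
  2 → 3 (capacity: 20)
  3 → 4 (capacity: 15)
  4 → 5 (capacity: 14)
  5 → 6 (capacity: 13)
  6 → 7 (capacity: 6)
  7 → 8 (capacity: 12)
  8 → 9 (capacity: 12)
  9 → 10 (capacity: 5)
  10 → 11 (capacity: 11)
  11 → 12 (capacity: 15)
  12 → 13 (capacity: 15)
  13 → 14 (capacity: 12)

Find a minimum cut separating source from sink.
Min cut value = 6, edges: (0,1)

Min cut value: 6
Partition: S = [0], T = [1, 2, 3, 4, 5, 6, 7, 8, 9, 10, 11, 12, 13, 14]
Cut edges: (0,1)

By max-flow min-cut theorem, max flow = min cut = 6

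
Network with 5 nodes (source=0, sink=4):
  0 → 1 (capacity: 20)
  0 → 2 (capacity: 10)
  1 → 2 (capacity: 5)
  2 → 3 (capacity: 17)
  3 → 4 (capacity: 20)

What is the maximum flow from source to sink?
Maximum flow = 15

Max flow: 15

Flow assignment:
  0 → 1: 5/20
  0 → 2: 10/10
  1 → 2: 5/5
  2 → 3: 15/17
  3 → 4: 15/20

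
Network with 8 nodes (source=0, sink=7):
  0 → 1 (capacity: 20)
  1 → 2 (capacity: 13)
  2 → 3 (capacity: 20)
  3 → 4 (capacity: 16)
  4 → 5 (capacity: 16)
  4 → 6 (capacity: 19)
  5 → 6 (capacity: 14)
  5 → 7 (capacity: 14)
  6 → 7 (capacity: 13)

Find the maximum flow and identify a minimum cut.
Max flow = 13, Min cut edges: (1,2)

Maximum flow: 13
Minimum cut: (1,2)
Partition: S = [0, 1], T = [2, 3, 4, 5, 6, 7]

Max-flow min-cut theorem verified: both equal 13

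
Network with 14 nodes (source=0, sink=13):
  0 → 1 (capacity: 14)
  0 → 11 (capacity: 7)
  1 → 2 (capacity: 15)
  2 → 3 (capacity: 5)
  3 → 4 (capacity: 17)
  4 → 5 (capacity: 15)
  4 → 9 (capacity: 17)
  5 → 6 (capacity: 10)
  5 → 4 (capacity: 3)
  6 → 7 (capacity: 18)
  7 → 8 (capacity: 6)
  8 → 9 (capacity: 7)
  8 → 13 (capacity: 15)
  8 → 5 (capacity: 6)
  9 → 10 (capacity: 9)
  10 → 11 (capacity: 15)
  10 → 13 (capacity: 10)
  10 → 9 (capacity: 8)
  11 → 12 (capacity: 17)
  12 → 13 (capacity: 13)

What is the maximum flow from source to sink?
Maximum flow = 12

Max flow: 12

Flow assignment:
  0 → 1: 5/14
  0 → 11: 7/7
  1 → 2: 5/15
  2 → 3: 5/5
  3 → 4: 5/17
  4 → 9: 5/17
  9 → 10: 5/9
  10 → 13: 5/10
  11 → 12: 7/17
  12 → 13: 7/13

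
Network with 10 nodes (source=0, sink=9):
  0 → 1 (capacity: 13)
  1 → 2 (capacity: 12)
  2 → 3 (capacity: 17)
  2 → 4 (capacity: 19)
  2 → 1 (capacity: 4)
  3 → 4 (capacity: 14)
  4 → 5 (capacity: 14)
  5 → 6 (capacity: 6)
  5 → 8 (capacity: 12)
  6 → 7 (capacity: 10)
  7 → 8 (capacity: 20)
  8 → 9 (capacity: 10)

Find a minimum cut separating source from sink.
Min cut value = 10, edges: (8,9)

Min cut value: 10
Partition: S = [0, 1, 2, 3, 4, 5, 6, 7, 8], T = [9]
Cut edges: (8,9)

By max-flow min-cut theorem, max flow = min cut = 10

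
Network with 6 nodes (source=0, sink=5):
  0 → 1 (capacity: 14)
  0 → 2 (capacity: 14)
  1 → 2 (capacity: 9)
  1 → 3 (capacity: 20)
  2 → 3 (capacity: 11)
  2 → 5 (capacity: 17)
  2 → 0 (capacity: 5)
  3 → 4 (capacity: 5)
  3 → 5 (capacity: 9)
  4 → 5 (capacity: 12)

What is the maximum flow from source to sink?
Maximum flow = 28

Max flow: 28

Flow assignment:
  0 → 1: 14/14
  0 → 2: 14/14
  1 → 2: 9/9
  1 → 3: 5/20
  2 → 3: 6/11
  2 → 5: 17/17
  3 → 4: 2/5
  3 → 5: 9/9
  4 → 5: 2/12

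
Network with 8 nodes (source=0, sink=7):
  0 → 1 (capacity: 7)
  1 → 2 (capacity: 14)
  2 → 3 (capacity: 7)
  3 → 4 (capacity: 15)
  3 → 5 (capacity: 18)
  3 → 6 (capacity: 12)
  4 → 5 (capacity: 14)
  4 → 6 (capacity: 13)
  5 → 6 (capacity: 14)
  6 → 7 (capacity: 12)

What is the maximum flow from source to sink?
Maximum flow = 7

Max flow: 7

Flow assignment:
  0 → 1: 7/7
  1 → 2: 7/14
  2 → 3: 7/7
  3 → 6: 7/12
  6 → 7: 7/12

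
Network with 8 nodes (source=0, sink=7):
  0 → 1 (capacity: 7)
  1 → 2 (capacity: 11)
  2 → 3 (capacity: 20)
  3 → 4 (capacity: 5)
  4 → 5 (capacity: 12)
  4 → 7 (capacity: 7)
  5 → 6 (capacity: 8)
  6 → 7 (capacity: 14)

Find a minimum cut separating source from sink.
Min cut value = 5, edges: (3,4)

Min cut value: 5
Partition: S = [0, 1, 2, 3], T = [4, 5, 6, 7]
Cut edges: (3,4)

By max-flow min-cut theorem, max flow = min cut = 5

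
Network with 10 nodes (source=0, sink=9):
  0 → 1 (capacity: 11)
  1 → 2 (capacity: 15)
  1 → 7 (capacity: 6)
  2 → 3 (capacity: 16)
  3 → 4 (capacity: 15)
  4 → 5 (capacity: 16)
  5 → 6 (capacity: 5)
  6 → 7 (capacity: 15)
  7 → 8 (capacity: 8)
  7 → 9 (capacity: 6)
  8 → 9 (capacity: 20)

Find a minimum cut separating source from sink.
Min cut value = 11, edges: (1,7), (5,6)

Min cut value: 11
Partition: S = [0, 1, 2, 3, 4, 5], T = [6, 7, 8, 9]
Cut edges: (1,7), (5,6)

By max-flow min-cut theorem, max flow = min cut = 11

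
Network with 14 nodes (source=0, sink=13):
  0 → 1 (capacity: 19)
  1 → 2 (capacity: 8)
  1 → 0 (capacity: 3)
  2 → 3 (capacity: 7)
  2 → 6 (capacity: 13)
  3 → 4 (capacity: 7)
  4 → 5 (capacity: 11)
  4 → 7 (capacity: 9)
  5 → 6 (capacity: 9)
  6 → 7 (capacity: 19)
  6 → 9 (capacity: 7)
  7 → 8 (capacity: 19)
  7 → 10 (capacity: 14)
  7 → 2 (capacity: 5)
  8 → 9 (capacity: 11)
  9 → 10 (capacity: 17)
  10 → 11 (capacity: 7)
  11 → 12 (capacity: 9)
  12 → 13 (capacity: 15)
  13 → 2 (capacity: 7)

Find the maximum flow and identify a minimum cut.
Max flow = 7, Min cut edges: (10,11)

Maximum flow: 7
Minimum cut: (10,11)
Partition: S = [0, 1, 2, 3, 4, 5, 6, 7, 8, 9, 10], T = [11, 12, 13]

Max-flow min-cut theorem verified: both equal 7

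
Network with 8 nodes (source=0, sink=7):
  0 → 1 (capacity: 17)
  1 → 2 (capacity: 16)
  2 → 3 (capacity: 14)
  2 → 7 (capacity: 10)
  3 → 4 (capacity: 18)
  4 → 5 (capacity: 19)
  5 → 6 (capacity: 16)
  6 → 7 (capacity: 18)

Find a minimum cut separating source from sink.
Min cut value = 16, edges: (1,2)

Min cut value: 16
Partition: S = [0, 1], T = [2, 3, 4, 5, 6, 7]
Cut edges: (1,2)

By max-flow min-cut theorem, max flow = min cut = 16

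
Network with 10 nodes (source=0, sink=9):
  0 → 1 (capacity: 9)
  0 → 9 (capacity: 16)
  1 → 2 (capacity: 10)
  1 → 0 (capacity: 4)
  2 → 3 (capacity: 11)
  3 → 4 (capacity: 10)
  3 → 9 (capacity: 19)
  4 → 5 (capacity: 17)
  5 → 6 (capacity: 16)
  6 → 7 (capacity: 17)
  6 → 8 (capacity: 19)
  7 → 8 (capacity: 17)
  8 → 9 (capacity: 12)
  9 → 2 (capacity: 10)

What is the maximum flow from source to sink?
Maximum flow = 25

Max flow: 25

Flow assignment:
  0 → 1: 9/9
  0 → 9: 16/16
  1 → 2: 9/10
  2 → 3: 9/11
  3 → 9: 9/19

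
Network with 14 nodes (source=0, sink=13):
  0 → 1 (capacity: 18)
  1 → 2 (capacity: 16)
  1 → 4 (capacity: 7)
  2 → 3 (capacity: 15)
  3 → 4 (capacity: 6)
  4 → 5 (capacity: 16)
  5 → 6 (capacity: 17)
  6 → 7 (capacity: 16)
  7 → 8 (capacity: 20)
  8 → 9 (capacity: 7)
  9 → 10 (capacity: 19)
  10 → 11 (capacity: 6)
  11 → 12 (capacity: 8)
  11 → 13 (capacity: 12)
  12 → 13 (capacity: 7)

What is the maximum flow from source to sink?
Maximum flow = 6

Max flow: 6

Flow assignment:
  0 → 1: 6/18
  1 → 2: 6/16
  2 → 3: 6/15
  3 → 4: 6/6
  4 → 5: 6/16
  5 → 6: 6/17
  6 → 7: 6/16
  7 → 8: 6/20
  8 → 9: 6/7
  9 → 10: 6/19
  10 → 11: 6/6
  11 → 13: 6/12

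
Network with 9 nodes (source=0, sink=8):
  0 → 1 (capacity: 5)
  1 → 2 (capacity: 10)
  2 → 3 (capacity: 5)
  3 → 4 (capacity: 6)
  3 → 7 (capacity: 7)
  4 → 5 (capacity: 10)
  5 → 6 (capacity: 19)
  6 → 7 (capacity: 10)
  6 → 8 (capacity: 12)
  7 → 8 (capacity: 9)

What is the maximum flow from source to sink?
Maximum flow = 5

Max flow: 5

Flow assignment:
  0 → 1: 5/5
  1 → 2: 5/10
  2 → 3: 5/5
  3 → 7: 5/7
  7 → 8: 5/9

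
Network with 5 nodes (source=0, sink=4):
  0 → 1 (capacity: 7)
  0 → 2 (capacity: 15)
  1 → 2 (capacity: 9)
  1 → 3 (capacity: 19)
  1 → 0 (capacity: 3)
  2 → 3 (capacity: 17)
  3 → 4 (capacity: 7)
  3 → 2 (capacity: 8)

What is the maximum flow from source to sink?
Maximum flow = 7

Max flow: 7

Flow assignment:
  0 → 2: 7/15
  2 → 3: 7/17
  3 → 4: 7/7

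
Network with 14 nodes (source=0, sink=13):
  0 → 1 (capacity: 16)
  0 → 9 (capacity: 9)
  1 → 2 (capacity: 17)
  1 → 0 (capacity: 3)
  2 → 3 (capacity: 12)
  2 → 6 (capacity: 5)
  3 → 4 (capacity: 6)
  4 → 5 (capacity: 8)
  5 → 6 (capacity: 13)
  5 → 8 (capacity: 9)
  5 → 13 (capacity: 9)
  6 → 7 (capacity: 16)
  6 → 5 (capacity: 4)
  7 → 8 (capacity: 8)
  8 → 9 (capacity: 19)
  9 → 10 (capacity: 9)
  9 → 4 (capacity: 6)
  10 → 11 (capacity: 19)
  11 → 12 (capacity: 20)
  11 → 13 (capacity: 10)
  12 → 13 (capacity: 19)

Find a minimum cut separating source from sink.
Min cut value = 18, edges: (5,13), (9,10)

Min cut value: 18
Partition: S = [0, 1, 2, 3, 4, 5, 6, 7, 8, 9], T = [10, 11, 12, 13]
Cut edges: (5,13), (9,10)

By max-flow min-cut theorem, max flow = min cut = 18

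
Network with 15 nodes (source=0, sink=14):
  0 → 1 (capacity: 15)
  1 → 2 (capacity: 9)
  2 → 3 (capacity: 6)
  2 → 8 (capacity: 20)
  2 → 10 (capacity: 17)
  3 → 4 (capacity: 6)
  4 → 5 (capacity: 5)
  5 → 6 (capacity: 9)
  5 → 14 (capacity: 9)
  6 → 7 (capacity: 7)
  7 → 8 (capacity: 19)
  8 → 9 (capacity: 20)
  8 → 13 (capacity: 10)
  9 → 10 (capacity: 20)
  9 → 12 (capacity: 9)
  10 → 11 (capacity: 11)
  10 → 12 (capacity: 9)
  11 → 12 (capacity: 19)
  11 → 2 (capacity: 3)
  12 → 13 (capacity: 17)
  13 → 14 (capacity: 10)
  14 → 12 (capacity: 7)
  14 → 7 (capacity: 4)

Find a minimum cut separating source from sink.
Min cut value = 9, edges: (1,2)

Min cut value: 9
Partition: S = [0, 1], T = [2, 3, 4, 5, 6, 7, 8, 9, 10, 11, 12, 13, 14]
Cut edges: (1,2)

By max-flow min-cut theorem, max flow = min cut = 9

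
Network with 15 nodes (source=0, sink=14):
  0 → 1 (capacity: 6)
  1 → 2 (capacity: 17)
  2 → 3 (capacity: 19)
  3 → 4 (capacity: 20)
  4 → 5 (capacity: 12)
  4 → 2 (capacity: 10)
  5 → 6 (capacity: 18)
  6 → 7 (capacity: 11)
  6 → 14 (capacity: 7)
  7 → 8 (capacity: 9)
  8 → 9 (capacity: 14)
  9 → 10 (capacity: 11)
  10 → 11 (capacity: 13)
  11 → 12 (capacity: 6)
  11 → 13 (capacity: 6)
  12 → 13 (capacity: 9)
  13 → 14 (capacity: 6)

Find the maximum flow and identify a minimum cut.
Max flow = 6, Min cut edges: (0,1)

Maximum flow: 6
Minimum cut: (0,1)
Partition: S = [0], T = [1, 2, 3, 4, 5, 6, 7, 8, 9, 10, 11, 12, 13, 14]

Max-flow min-cut theorem verified: both equal 6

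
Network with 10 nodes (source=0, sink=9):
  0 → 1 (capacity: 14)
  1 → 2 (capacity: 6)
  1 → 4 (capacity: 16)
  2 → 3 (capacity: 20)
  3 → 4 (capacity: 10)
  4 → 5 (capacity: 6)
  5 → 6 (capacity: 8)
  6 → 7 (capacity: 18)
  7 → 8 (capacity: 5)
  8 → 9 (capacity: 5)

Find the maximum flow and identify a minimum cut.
Max flow = 5, Min cut edges: (8,9)

Maximum flow: 5
Minimum cut: (8,9)
Partition: S = [0, 1, 2, 3, 4, 5, 6, 7, 8], T = [9]

Max-flow min-cut theorem verified: both equal 5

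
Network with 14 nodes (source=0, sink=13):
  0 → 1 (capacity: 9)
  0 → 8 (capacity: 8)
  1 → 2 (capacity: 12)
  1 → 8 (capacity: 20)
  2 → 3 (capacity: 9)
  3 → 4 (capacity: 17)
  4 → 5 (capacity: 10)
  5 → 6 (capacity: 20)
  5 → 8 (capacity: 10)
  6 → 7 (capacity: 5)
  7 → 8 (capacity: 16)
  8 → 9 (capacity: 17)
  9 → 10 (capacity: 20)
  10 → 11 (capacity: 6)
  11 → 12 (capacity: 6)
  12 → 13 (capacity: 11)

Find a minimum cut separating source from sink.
Min cut value = 6, edges: (11,12)

Min cut value: 6
Partition: S = [0, 1, 2, 3, 4, 5, 6, 7, 8, 9, 10, 11], T = [12, 13]
Cut edges: (11,12)

By max-flow min-cut theorem, max flow = min cut = 6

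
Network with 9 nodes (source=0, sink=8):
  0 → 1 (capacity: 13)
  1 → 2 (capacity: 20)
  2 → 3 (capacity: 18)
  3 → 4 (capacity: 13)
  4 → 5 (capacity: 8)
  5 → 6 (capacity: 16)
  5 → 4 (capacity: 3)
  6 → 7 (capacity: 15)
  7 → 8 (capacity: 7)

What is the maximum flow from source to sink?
Maximum flow = 7

Max flow: 7

Flow assignment:
  0 → 1: 7/13
  1 → 2: 7/20
  2 → 3: 7/18
  3 → 4: 7/13
  4 → 5: 7/8
  5 → 6: 7/16
  6 → 7: 7/15
  7 → 8: 7/7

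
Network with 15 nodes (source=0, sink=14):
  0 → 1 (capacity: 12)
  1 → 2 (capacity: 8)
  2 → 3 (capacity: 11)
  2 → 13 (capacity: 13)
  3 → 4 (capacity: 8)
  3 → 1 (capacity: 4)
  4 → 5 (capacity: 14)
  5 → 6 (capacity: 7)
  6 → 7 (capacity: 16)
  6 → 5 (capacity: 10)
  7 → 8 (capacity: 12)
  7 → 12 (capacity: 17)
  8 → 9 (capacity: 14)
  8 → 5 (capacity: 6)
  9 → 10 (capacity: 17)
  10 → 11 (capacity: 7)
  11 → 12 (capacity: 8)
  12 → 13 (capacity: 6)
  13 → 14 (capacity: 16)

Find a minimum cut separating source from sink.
Min cut value = 8, edges: (1,2)

Min cut value: 8
Partition: S = [0, 1], T = [2, 3, 4, 5, 6, 7, 8, 9, 10, 11, 12, 13, 14]
Cut edges: (1,2)

By max-flow min-cut theorem, max flow = min cut = 8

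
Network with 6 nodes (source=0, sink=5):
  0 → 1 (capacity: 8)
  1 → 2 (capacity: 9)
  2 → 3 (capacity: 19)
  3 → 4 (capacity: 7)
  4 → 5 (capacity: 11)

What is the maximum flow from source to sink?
Maximum flow = 7

Max flow: 7

Flow assignment:
  0 → 1: 7/8
  1 → 2: 7/9
  2 → 3: 7/19
  3 → 4: 7/7
  4 → 5: 7/11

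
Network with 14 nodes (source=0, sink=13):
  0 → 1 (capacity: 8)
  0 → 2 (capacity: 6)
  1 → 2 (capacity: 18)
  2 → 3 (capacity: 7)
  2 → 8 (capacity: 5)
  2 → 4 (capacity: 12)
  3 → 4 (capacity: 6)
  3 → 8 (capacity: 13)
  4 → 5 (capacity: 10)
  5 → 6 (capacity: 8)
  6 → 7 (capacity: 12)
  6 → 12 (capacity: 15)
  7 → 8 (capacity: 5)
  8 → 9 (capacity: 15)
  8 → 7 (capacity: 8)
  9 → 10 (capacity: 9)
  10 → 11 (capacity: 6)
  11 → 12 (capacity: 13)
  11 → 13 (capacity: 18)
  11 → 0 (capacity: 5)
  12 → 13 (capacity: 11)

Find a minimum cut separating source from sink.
Min cut value = 14, edges: (5,6), (10,11)

Min cut value: 14
Partition: S = [0, 1, 2, 3, 4, 5, 7, 8, 9, 10], T = [6, 11, 12, 13]
Cut edges: (5,6), (10,11)

By max-flow min-cut theorem, max flow = min cut = 14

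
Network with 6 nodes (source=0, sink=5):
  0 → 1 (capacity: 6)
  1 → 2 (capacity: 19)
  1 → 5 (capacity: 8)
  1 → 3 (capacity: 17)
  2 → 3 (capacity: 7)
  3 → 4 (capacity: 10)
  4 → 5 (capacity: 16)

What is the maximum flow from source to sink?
Maximum flow = 6

Max flow: 6

Flow assignment:
  0 → 1: 6/6
  1 → 5: 6/8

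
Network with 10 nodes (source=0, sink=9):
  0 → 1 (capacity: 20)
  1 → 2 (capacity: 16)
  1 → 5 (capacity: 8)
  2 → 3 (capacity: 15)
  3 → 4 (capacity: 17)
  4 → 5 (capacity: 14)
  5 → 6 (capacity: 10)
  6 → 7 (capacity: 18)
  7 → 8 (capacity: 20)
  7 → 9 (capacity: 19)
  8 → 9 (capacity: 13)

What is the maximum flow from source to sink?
Maximum flow = 10

Max flow: 10

Flow assignment:
  0 → 1: 10/20
  1 → 2: 10/16
  2 → 3: 10/15
  3 → 4: 10/17
  4 → 5: 10/14
  5 → 6: 10/10
  6 → 7: 10/18
  7 → 9: 10/19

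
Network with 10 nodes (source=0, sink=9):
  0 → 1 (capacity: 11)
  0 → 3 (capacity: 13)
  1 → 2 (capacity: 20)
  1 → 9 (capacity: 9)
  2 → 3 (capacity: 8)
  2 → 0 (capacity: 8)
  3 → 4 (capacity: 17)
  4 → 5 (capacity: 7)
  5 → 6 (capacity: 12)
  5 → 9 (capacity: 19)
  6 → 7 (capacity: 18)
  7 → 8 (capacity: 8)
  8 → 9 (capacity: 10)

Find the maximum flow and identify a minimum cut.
Max flow = 16, Min cut edges: (1,9), (4,5)

Maximum flow: 16
Minimum cut: (1,9), (4,5)
Partition: S = [0, 1, 2, 3, 4], T = [5, 6, 7, 8, 9]

Max-flow min-cut theorem verified: both equal 16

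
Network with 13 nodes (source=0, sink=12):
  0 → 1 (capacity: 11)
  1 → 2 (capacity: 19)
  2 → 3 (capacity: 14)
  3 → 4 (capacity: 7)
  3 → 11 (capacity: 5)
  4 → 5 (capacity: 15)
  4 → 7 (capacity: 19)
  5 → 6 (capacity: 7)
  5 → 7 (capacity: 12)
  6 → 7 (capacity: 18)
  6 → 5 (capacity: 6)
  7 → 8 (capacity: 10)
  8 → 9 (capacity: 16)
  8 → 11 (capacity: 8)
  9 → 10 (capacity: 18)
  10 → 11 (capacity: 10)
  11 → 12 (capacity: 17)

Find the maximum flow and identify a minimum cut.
Max flow = 11, Min cut edges: (0,1)

Maximum flow: 11
Minimum cut: (0,1)
Partition: S = [0], T = [1, 2, 3, 4, 5, 6, 7, 8, 9, 10, 11, 12]

Max-flow min-cut theorem verified: both equal 11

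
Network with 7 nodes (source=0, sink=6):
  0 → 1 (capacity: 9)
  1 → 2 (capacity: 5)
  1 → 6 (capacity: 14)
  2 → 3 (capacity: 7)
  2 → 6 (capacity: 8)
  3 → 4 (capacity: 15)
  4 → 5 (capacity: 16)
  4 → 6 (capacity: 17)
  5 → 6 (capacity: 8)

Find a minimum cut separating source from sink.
Min cut value = 9, edges: (0,1)

Min cut value: 9
Partition: S = [0], T = [1, 2, 3, 4, 5, 6]
Cut edges: (0,1)

By max-flow min-cut theorem, max flow = min cut = 9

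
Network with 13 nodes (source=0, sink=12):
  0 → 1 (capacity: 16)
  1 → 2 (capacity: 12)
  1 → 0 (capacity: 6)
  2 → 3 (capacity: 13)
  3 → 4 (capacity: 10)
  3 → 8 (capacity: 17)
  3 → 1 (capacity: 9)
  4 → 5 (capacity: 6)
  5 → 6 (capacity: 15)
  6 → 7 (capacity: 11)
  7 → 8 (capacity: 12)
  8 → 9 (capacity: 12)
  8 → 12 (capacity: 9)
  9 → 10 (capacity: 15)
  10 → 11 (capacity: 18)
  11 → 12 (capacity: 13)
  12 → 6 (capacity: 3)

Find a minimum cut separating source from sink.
Min cut value = 12, edges: (1,2)

Min cut value: 12
Partition: S = [0, 1], T = [2, 3, 4, 5, 6, 7, 8, 9, 10, 11, 12]
Cut edges: (1,2)

By max-flow min-cut theorem, max flow = min cut = 12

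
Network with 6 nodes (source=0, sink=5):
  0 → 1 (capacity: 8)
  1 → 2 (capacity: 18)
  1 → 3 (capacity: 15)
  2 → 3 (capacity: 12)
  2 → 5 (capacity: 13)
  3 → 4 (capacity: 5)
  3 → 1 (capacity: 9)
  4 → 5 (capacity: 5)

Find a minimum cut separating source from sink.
Min cut value = 8, edges: (0,1)

Min cut value: 8
Partition: S = [0], T = [1, 2, 3, 4, 5]
Cut edges: (0,1)

By max-flow min-cut theorem, max flow = min cut = 8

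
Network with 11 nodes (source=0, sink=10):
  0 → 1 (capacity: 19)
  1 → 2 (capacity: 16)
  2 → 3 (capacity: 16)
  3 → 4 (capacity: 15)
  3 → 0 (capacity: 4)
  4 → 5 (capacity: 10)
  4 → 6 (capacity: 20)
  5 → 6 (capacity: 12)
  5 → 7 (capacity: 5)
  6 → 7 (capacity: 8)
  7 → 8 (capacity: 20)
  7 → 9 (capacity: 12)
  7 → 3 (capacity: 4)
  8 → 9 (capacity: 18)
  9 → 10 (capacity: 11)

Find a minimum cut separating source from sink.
Min cut value = 11, edges: (9,10)

Min cut value: 11
Partition: S = [0, 1, 2, 3, 4, 5, 6, 7, 8, 9], T = [10]
Cut edges: (9,10)

By max-flow min-cut theorem, max flow = min cut = 11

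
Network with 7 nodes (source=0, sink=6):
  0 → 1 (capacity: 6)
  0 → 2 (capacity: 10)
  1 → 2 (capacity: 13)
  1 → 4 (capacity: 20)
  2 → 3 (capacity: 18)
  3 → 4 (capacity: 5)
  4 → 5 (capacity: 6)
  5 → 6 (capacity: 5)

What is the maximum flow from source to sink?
Maximum flow = 5

Max flow: 5

Flow assignment:
  0 → 2: 5/10
  2 → 3: 5/18
  3 → 4: 5/5
  4 → 5: 5/6
  5 → 6: 5/5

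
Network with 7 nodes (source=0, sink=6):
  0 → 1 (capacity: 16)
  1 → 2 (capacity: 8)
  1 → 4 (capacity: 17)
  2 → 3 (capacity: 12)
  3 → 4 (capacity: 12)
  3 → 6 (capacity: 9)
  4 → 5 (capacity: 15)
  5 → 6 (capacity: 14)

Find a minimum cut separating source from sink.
Min cut value = 16, edges: (0,1)

Min cut value: 16
Partition: S = [0], T = [1, 2, 3, 4, 5, 6]
Cut edges: (0,1)

By max-flow min-cut theorem, max flow = min cut = 16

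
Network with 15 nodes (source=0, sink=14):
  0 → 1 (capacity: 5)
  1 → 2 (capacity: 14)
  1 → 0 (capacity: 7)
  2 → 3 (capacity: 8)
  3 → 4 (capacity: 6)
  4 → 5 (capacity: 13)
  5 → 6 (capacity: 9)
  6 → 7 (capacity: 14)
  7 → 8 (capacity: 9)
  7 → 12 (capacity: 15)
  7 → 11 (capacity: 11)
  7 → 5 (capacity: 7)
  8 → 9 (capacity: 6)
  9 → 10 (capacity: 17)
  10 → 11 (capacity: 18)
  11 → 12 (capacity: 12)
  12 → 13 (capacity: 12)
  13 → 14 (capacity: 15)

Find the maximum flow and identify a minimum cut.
Max flow = 5, Min cut edges: (0,1)

Maximum flow: 5
Minimum cut: (0,1)
Partition: S = [0], T = [1, 2, 3, 4, 5, 6, 7, 8, 9, 10, 11, 12, 13, 14]

Max-flow min-cut theorem verified: both equal 5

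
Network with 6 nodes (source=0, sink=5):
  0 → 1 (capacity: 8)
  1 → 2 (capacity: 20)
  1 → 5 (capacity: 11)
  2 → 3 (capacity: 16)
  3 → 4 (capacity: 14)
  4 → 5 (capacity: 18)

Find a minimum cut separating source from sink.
Min cut value = 8, edges: (0,1)

Min cut value: 8
Partition: S = [0], T = [1, 2, 3, 4, 5]
Cut edges: (0,1)

By max-flow min-cut theorem, max flow = min cut = 8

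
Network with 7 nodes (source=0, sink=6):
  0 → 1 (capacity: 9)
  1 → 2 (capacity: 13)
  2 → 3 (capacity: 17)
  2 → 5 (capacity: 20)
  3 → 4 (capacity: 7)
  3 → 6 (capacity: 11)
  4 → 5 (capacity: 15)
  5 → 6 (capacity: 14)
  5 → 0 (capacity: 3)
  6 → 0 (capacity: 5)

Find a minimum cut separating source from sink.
Min cut value = 9, edges: (0,1)

Min cut value: 9
Partition: S = [0], T = [1, 2, 3, 4, 5, 6]
Cut edges: (0,1)

By max-flow min-cut theorem, max flow = min cut = 9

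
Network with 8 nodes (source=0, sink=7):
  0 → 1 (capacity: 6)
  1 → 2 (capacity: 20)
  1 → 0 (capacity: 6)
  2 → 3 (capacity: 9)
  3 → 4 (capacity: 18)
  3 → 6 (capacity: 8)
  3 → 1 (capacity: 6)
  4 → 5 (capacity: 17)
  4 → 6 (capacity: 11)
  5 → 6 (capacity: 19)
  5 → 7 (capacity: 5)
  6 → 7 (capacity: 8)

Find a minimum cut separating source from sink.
Min cut value = 6, edges: (0,1)

Min cut value: 6
Partition: S = [0], T = [1, 2, 3, 4, 5, 6, 7]
Cut edges: (0,1)

By max-flow min-cut theorem, max flow = min cut = 6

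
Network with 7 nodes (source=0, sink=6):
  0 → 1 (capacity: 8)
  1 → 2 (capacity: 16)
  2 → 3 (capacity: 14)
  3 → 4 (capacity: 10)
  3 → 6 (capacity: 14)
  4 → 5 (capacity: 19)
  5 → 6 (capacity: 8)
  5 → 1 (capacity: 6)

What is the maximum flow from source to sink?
Maximum flow = 8

Max flow: 8

Flow assignment:
  0 → 1: 8/8
  1 → 2: 8/16
  2 → 3: 8/14
  3 → 6: 8/14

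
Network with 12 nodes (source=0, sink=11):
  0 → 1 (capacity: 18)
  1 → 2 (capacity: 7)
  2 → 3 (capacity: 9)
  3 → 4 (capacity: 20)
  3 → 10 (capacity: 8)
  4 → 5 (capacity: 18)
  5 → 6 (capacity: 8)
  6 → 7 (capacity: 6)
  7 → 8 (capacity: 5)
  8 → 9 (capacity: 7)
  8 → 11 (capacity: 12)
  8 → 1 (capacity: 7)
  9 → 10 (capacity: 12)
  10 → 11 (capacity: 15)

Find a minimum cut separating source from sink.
Min cut value = 7, edges: (1,2)

Min cut value: 7
Partition: S = [0, 1], T = [2, 3, 4, 5, 6, 7, 8, 9, 10, 11]
Cut edges: (1,2)

By max-flow min-cut theorem, max flow = min cut = 7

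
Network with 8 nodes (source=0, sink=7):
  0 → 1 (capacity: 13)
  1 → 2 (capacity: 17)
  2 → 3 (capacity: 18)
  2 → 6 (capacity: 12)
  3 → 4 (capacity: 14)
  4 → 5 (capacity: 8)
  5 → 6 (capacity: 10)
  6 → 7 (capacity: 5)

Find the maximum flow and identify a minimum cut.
Max flow = 5, Min cut edges: (6,7)

Maximum flow: 5
Minimum cut: (6,7)
Partition: S = [0, 1, 2, 3, 4, 5, 6], T = [7]

Max-flow min-cut theorem verified: both equal 5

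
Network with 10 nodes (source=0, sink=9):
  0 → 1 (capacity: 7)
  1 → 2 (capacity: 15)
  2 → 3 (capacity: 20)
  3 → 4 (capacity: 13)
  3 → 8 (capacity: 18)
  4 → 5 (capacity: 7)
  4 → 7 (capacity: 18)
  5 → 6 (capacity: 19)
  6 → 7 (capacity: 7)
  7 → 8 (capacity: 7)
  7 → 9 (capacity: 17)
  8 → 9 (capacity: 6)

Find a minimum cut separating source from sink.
Min cut value = 7, edges: (0,1)

Min cut value: 7
Partition: S = [0], T = [1, 2, 3, 4, 5, 6, 7, 8, 9]
Cut edges: (0,1)

By max-flow min-cut theorem, max flow = min cut = 7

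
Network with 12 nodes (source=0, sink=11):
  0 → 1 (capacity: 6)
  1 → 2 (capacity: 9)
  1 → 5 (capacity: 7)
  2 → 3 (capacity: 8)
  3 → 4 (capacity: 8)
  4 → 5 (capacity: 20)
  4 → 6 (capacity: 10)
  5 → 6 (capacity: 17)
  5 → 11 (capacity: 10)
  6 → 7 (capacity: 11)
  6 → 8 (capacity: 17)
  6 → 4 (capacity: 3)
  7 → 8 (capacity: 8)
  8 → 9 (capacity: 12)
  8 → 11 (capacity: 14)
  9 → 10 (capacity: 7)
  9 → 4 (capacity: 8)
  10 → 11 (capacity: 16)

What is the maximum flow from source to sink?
Maximum flow = 6

Max flow: 6

Flow assignment:
  0 → 1: 6/6
  1 → 5: 6/7
  5 → 11: 6/10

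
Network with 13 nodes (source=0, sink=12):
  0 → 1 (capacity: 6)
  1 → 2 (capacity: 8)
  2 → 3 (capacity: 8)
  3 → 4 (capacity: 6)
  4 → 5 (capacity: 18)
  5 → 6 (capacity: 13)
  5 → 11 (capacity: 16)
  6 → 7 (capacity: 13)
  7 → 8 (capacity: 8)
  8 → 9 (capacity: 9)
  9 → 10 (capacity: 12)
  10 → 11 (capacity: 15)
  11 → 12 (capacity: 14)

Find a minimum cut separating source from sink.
Min cut value = 6, edges: (3,4)

Min cut value: 6
Partition: S = [0, 1, 2, 3], T = [4, 5, 6, 7, 8, 9, 10, 11, 12]
Cut edges: (3,4)

By max-flow min-cut theorem, max flow = min cut = 6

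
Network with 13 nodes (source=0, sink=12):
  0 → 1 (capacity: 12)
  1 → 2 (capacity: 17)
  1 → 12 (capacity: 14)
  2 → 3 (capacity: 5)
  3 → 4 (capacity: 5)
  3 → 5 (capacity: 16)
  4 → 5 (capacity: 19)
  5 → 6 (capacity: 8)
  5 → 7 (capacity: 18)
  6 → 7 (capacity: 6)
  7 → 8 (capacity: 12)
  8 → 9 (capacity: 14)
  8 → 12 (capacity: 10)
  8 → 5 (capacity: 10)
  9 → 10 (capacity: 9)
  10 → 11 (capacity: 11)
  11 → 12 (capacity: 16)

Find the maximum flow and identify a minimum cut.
Max flow = 12, Min cut edges: (0,1)

Maximum flow: 12
Minimum cut: (0,1)
Partition: S = [0], T = [1, 2, 3, 4, 5, 6, 7, 8, 9, 10, 11, 12]

Max-flow min-cut theorem verified: both equal 12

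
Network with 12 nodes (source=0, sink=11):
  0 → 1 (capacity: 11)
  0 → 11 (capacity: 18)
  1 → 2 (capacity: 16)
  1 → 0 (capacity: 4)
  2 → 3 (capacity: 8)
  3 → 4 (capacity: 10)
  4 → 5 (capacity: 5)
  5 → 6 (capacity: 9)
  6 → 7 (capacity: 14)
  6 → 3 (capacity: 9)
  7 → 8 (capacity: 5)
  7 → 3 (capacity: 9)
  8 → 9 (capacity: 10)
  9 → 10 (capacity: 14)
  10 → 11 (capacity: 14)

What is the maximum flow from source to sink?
Maximum flow = 23

Max flow: 23

Flow assignment:
  0 → 1: 5/11
  0 → 11: 18/18
  1 → 2: 5/16
  2 → 3: 5/8
  3 → 4: 5/10
  4 → 5: 5/5
  5 → 6: 5/9
  6 → 7: 5/14
  7 → 8: 5/5
  8 → 9: 5/10
  9 → 10: 5/14
  10 → 11: 5/14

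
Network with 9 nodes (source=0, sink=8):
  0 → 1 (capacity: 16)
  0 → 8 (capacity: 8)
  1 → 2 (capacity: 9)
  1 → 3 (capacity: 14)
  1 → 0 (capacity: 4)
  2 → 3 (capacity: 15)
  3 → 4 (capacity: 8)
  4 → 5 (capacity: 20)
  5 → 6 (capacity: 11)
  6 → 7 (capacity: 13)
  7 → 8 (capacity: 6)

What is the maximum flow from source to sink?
Maximum flow = 14

Max flow: 14

Flow assignment:
  0 → 1: 6/16
  0 → 8: 8/8
  1 → 3: 6/14
  3 → 4: 6/8
  4 → 5: 6/20
  5 → 6: 6/11
  6 → 7: 6/13
  7 → 8: 6/6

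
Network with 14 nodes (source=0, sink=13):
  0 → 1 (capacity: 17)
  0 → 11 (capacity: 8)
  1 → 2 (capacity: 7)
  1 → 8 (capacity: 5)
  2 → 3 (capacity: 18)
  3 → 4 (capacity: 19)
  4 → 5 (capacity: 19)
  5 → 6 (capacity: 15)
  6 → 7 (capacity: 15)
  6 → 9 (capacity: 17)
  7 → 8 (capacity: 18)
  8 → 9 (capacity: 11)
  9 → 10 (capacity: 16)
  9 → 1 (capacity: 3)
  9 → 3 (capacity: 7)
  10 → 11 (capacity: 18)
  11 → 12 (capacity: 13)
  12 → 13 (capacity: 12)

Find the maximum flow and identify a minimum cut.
Max flow = 12, Min cut edges: (12,13)

Maximum flow: 12
Minimum cut: (12,13)
Partition: S = [0, 1, 2, 3, 4, 5, 6, 7, 8, 9, 10, 11, 12], T = [13]

Max-flow min-cut theorem verified: both equal 12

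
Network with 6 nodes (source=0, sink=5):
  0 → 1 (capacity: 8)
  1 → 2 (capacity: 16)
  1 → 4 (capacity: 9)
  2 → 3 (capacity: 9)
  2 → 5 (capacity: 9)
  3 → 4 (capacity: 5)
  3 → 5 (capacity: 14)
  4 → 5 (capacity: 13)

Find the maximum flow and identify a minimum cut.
Max flow = 8, Min cut edges: (0,1)

Maximum flow: 8
Minimum cut: (0,1)
Partition: S = [0], T = [1, 2, 3, 4, 5]

Max-flow min-cut theorem verified: both equal 8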